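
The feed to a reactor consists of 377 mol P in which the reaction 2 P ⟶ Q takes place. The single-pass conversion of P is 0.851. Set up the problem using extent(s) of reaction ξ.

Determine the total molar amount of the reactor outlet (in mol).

217 mol

P reacted = 0.851 × 377 = 320.8 mol; ν_P = −2, so ξ = 320.8/2 = 160.4 mol.
Outlet amounts (n = n₀ + ν ξ):
  P: 377 − 2(160.4) = 56.17
  Q: 0 + 1(160.4) = 160.4
Total out = 56.17 + 160.4 = 216.6 mol.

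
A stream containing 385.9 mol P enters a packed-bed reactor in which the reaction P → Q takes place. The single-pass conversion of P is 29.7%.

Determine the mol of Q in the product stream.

P reacted = 0.297 × 385.9 = 114.6 mol; ν_P = −1, so ξ = 114.6/1 = 114.6 mol.
Outlet amounts (n = n₀ + ν ξ):
  P: 385.9 − 1(114.6) = 271.3
  Q: 0 + 1(114.6) = 114.6

115 mol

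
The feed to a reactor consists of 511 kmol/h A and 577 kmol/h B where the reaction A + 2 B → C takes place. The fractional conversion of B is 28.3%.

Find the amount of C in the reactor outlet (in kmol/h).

81.6 kmol/h

B reacted = 0.283 × 577 = 163.3 kmol/h; ν_B = −2, so ξ = 163.3/2 = 81.65 kmol/h.
Outlet amounts (n = n₀ + ν ξ):
  A: 511 − 1(81.65) = 429.4
  B: 577 − 2(81.65) = 413.7
  C: 0 + 1(81.65) = 81.65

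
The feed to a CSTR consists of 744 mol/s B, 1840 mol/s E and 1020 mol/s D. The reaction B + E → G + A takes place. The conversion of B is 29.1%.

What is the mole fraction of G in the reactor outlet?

0.0601

B reacted = 0.291 × 744 = 216.5 mol/s; ν_B = −1, so ξ = 216.5/1 = 216.5 mol/s.
Outlet amounts (n = n₀ + ν ξ):
  B: 744 − 1(216.5) = 527.5
  E: 1840 − 1(216.5) = 1623
  G: 0 + 1(216.5) = 216.5
  A: 0 + 1(216.5) = 216.5
  D: 1020 (inert)
Total out = 3604 mol/s; y_G = 216.5 / 3604 = 0.06007.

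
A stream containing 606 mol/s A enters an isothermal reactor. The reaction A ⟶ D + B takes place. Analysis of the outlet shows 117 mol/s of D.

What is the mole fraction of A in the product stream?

0.676

For D: n = n₀ + 1ξ → 117 = 0 + 1ξ, giving ξ = 117 mol/s.
Outlet amounts (n = n₀ + ν ξ):
  A: 606 − 1(117) = 489
  D: 0 + 1(117) = 117
  B: 0 + 1(117) = 117
Total out = 723 mol/s; y_A = 489 / 723 = 0.6763.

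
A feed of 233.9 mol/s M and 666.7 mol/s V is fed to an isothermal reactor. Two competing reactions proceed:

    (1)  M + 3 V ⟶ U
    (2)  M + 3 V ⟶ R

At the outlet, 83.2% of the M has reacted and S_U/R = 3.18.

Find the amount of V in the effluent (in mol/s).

82.9 mol/s

Conversion of M: M consumed = 0.832 × 233.9 = 194.6 mol/s = 1ξ₁ + 1ξ₂.
Selectivity: 1ξ₁ / (1ξ₂) = 3.18 → ξ₁ = 3.18 ξ₂.
Substitute: (1·3.18 + 1) ξ₂ = 194.6 → ξ₂ = 46.56 mol/s, ξ₁ = 148 mol/s.
Outlet amounts (n = n₀ + Σ ν·ξ):
  M: 233.9 − 1(148) − 1(46.56) = 39.3
  V: 666.7 − 3(148) − 3(46.56) = 82.89
  U: 0 + 1(148) = 148
  R: 0 + 1(46.56) = 46.56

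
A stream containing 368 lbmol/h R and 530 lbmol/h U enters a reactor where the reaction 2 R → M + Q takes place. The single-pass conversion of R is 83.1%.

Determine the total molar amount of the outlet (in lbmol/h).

R reacted = 0.831 × 368 = 305.8 lbmol/h; ν_R = −2, so ξ = 305.8/2 = 152.9 lbmol/h.
Outlet amounts (n = n₀ + ν ξ):
  R: 368 − 2(152.9) = 62.19
  M: 0 + 1(152.9) = 152.9
  Q: 0 + 1(152.9) = 152.9
  U: 530 (inert)
Total out = 62.19 + 152.9 + 152.9 + 530 = 898 lbmol/h.

898 lbmol/h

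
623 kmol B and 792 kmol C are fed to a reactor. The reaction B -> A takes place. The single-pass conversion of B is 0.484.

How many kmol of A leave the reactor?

B reacted = 0.484 × 623 = 301.5 kmol; ν_B = −1, so ξ = 301.5/1 = 301.5 kmol.
Outlet amounts (n = n₀ + ν ξ):
  B: 623 − 1(301.5) = 321.5
  A: 0 + 1(301.5) = 301.5
  C: 792 (inert)

302 kmol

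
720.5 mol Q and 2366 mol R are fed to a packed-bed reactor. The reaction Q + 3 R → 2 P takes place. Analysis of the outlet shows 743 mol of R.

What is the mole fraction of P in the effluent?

0.54

For R: n = n₀ − 3ξ → 743 = 2366 − 3ξ, giving ξ = 541 mol.
Outlet amounts (n = n₀ + ν ξ):
  Q: 720.5 − 1(541) = 179.5
  R: 2366 − 3(541) = 743
  P: 0 + 2(541) = 1082
Total out = 2004 mol; y_P = 1082 / 2004 = 0.5398.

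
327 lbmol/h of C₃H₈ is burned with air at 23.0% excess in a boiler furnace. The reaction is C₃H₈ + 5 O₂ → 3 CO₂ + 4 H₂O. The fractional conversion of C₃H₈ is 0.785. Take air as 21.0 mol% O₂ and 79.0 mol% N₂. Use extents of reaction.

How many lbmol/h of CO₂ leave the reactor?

770 lbmol/h

Stoichiometric O₂ = 5 × 327 = 1635 lbmol/h; O₂ fed = 1635 × 1.230 = 2011 lbmol/h.
N₂ fed = 2011 × 79/21 = 7565 lbmol/h.
Fuel reacted = 0.785 × 327 → ξ = 256.7 lbmol/h.
Outlet (n = n₀ + ν ξ):
  C₃H₈: 327 − 1(256.7) = 70.31
  O₂: 2011 − 5(256.7) = 727.6
  N₂: 7565 (inert)
  CO₂: 0 + 3(256.7) = 770.1
  H₂O: 0 + 4(256.7) = 1027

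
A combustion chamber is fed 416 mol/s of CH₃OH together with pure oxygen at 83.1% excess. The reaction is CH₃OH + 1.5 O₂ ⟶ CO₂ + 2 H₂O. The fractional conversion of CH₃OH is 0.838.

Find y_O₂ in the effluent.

Stoichiometric O₂ = 1.5 × 416 = 624 mol/s; O₂ fed = 624 × 1.831 = 1143 mol/s.
Fuel reacted = 0.838 × 416 → ξ = 348.6 mol/s.
Outlet (n = n₀ + ν ξ):
  CH₃OH: 416 − 1(348.6) = 67.39
  O₂: 1143 − 1.5(348.6) = 619.6
  CO₂: 0 + 1(348.6) = 348.6
  H₂O: 0 + 2(348.6) = 697.2
Total out = 1733 mol/s; y_O₂ = 619.6 / 1733 = 0.3576.

0.358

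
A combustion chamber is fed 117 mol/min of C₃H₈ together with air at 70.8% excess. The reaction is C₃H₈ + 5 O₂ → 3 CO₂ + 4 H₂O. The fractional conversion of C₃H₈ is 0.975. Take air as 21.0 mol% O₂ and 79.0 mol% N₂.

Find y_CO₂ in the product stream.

Stoichiometric O₂ = 5 × 117 = 585 mol/min; O₂ fed = 585 × 1.708 = 999.2 mol/min.
N₂ fed = 999.2 × 79/21 = 3759 mol/min.
Fuel reacted = 0.975 × 117 → ξ = 114.1 mol/min.
Outlet (n = n₀ + ν ξ):
  C₃H₈: 117 − 1(114.1) = 2.925
  O₂: 999.2 − 5(114.1) = 428.8
  N₂: 3759 (inert)
  CO₂: 0 + 3(114.1) = 342.2
  H₂O: 0 + 4(114.1) = 456.3
Total out = 4989 mol/min; y_CO₂ = 342.2 / 4989 = 0.06859.

0.0686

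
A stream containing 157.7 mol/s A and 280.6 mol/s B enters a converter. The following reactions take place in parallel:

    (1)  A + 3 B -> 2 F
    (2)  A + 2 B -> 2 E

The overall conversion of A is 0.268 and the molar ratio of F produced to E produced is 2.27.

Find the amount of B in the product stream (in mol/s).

Conversion of A: A consumed = 0.268 × 157.7 = 42.26 mol/s = 1ξ₁ + 1ξ₂.
Selectivity: 2ξ₁ / (2ξ₂) = 2.27 → ξ₁ = 2.27 ξ₂.
Substitute: (1·2.27 + 1) ξ₂ = 42.26 → ξ₂ = 12.92 mol/s, ξ₁ = 29.34 mol/s.
Outlet amounts (n = n₀ + Σ ν·ξ):
  A: 157.7 − 1(29.34) − 1(12.92) = 115.4
  B: 280.6 − 3(29.34) − 2(12.92) = 166.7
  F: 0 + 2(29.34) = 58.68
  E: 0 + 2(12.92) = 25.85

167 mol/s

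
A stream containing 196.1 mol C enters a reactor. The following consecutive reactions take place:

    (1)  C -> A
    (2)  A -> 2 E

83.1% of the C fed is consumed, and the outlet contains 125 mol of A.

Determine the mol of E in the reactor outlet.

Conversion of C: C consumed = 1ξ₁ = 0.831 × 196.1 → ξ₁ = 163 mol.
A balance: n_A = 0 + 1ξ₁ − 1ξ₂ = 125 → ξ₂ = (1·163 − 125)/1 = 37.96 mol.
Outlet amounts (n = n₀ + Σ ν·ξ):
  C: 196.1 − 1(163) = 33.14
  A: 0 + 1(163) − 1(37.96) = 125
  E: 0 + 2(37.96) = 75.92

75.9 mol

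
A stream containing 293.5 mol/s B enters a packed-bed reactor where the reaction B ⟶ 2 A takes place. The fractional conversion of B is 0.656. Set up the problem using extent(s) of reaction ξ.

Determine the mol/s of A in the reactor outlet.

B reacted = 0.656 × 293.5 = 192.5 mol/s; ν_B = −1, so ξ = 192.5/1 = 192.5 mol/s.
Outlet amounts (n = n₀ + ν ξ):
  B: 293.5 − 1(192.5) = 101
  A: 0 + 2(192.5) = 385.1

385 mol/s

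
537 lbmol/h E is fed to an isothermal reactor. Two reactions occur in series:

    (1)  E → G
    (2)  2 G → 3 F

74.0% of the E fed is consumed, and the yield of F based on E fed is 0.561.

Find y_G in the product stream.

Conversion of E: E consumed = 1ξ₁ = 0.74 × 537 → ξ₁ = 397.4 lbmol/h.
Yield of F: 3ξ₂ / 537 = 0.561 → ξ₂ = 100.4 lbmol/h.
Outlet amounts (n = n₀ + Σ ν·ξ):
  E: 537 − 1(397.4) = 139.6
  G: 0 + 1(397.4) − 2(100.4) = 196.5
  F: 0 + 3(100.4) = 301.3
Total out = 637.4 lbmol/h; y_G = 196.5 / 637.4 = 0.3083.

0.308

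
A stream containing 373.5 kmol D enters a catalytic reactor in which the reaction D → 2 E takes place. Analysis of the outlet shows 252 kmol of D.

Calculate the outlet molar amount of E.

243 kmol

For D: n = n₀ − 1ξ → 252 = 373.5 − 1ξ, giving ξ = 121.5 kmol.
Outlet amounts (n = n₀ + ν ξ):
  D: 373.5 − 1(121.5) = 252
  E: 0 + 2(121.5) = 243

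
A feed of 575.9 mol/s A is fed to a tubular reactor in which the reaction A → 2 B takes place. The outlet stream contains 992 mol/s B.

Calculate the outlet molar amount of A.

For B: n = n₀ + 2ξ → 992 = 0 + 2ξ, giving ξ = 496 mol/s.
Outlet amounts (n = n₀ + ν ξ):
  A: 575.9 − 1(496) = 79.9
  B: 0 + 2(496) = 992

79.9 mol/s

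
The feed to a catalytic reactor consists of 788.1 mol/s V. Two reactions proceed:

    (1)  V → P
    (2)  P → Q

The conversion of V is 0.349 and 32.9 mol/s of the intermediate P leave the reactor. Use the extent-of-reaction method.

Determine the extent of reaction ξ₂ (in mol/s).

Conversion of V: V consumed = 1ξ₁ = 0.349 × 788.1 → ξ₁ = 275 mol/s.
P balance: n_P = 0 + 1ξ₁ − 1ξ₂ = 32.9 → ξ₂ = (1·275 − 32.9)/1 = 242.1 mol/s.
Outlet amounts (n = n₀ + Σ ν·ξ):
  V: 788.1 − 1(275) = 513.1
  P: 0 + 1(275) − 1(242.1) = 32.9
  Q: 0 + 1(242.1) = 242.1

ξ₂ = 242 mol/s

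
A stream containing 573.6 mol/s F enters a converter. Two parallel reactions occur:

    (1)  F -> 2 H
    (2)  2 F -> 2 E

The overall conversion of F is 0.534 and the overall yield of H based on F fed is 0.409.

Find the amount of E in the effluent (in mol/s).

189 mol/s

Yield of H: 2ξ₁ / 573.6 = 0.409 → ξ₁ = 117.3 mol/s.
Conversion of F: 1ξ₁ + 2ξ₂ = 0.534 × 573.6 = 306.3 → ξ₂ = 94.5 mol/s.
Outlet amounts (n = n₀ + Σ ν·ξ):
  F: 573.6 − 1(117.3) − 2(94.5) = 267.3
  H: 0 + 2(117.3) = 234.6
  E: 0 + 2(94.5) = 189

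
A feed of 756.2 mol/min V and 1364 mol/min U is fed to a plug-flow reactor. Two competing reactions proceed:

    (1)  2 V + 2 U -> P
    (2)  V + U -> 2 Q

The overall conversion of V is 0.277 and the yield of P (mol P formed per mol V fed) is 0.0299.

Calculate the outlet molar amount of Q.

328 mol/min

Yield of P: 1ξ₁ / 756.2 = 0.0299 → ξ₁ = 22.61 mol/min.
Conversion of V: 2ξ₁ + 1ξ₂ = 0.277 × 756.2 = 209.5 → ξ₂ = 164.2 mol/min.
Outlet amounts (n = n₀ + Σ ν·ξ):
  V: 756.2 − 2(22.61) − 1(164.2) = 546.7
  U: 1364 − 2(22.61) − 1(164.2) = 1155
  P: 0 + 1(22.61) = 22.61
  Q: 0 + 2(164.2) = 328.5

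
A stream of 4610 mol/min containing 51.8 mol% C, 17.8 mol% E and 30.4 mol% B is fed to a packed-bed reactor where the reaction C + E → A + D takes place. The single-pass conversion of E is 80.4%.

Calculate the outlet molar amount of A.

660 mol/min

E reacted = 0.804 × 820.6 = 659.7 mol/min; ν_E = −1, so ξ = 659.7/1 = 659.7 mol/min.
Outlet amounts (n = n₀ + ν ξ):
  C: 2388 − 1(659.7) = 1728
  E: 820.6 − 1(659.7) = 160.8
  A: 0 + 1(659.7) = 659.7
  D: 0 + 1(659.7) = 659.7
  B: 1401 (inert)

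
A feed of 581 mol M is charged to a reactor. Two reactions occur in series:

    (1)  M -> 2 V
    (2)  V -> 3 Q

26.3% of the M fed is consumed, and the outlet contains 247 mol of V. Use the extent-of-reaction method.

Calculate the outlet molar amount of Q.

Conversion of M: M consumed = 1ξ₁ = 0.263 × 581 → ξ₁ = 152.8 mol.
V balance: n_V = 0 + 2ξ₁ − 1ξ₂ = 247 → ξ₂ = (2·152.8 − 247)/1 = 58.61 mol.
Outlet amounts (n = n₀ + Σ ν·ξ):
  M: 581 − 1(152.8) = 428.2
  V: 0 + 2(152.8) − 1(58.61) = 247
  Q: 0 + 3(58.61) = 175.8

176 mol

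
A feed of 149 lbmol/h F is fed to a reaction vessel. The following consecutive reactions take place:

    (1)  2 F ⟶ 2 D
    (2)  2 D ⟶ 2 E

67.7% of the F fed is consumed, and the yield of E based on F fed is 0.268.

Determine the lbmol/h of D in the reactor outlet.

60.9 lbmol/h

Conversion of F: F consumed = 2ξ₁ = 0.677 × 149 → ξ₁ = 50.44 lbmol/h.
Yield of E: 2ξ₂ / 149 = 0.268 → ξ₂ = 19.97 lbmol/h.
Outlet amounts (n = n₀ + Σ ν·ξ):
  F: 149 − 2(50.44) = 48.13
  D: 0 + 2(50.44) − 2(19.97) = 60.94
  E: 0 + 2(19.97) = 39.93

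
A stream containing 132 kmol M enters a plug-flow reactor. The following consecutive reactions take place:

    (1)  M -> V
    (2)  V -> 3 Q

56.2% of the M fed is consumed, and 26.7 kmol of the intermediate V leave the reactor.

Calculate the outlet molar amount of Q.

Conversion of M: M consumed = 1ξ₁ = 0.562 × 132 → ξ₁ = 74.18 kmol.
V balance: n_V = 0 + 1ξ₁ − 1ξ₂ = 26.7 → ξ₂ = (1·74.18 − 26.7)/1 = 47.48 kmol.
Outlet amounts (n = n₀ + Σ ν·ξ):
  M: 132 − 1(74.18) = 57.82
  V: 0 + 1(74.18) − 1(47.48) = 26.7
  Q: 0 + 3(47.48) = 142.5

142 kmol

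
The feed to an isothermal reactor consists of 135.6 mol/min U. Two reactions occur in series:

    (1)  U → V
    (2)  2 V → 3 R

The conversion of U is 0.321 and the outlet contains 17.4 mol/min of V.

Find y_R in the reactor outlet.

Conversion of U: U consumed = 1ξ₁ = 0.321 × 135.6 → ξ₁ = 43.53 mol/min.
V balance: n_V = 0 + 1ξ₁ − 2ξ₂ = 17.4 → ξ₂ = (1·43.53 − 17.4)/2 = 13.06 mol/min.
Outlet amounts (n = n₀ + Σ ν·ξ):
  U: 135.6 − 1(43.53) = 92.07
  V: 0 + 1(43.53) − 2(13.06) = 17.4
  R: 0 + 3(13.06) = 39.19
Total out = 148.7 mol/min; y_R = 39.19 / 148.7 = 0.2636.

0.264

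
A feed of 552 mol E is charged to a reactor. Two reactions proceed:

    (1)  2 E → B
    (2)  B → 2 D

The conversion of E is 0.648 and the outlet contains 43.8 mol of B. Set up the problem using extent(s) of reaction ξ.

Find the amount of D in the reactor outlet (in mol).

270 mol

Conversion of E: E consumed = 2ξ₁ = 0.648 × 552 → ξ₁ = 178.8 mol.
B balance: n_B = 0 + 1ξ₁ − 1ξ₂ = 43.8 → ξ₂ = (1·178.8 − 43.8)/1 = 135 mol.
Outlet amounts (n = n₀ + Σ ν·ξ):
  E: 552 − 2(178.8) = 194.3
  B: 0 + 1(178.8) − 1(135) = 43.8
  D: 0 + 2(135) = 270.1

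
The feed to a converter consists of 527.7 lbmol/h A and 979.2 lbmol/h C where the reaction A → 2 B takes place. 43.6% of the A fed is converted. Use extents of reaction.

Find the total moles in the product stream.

A reacted = 0.436 × 527.7 = 230.1 lbmol/h; ν_A = −1, so ξ = 230.1/1 = 230.1 lbmol/h.
Outlet amounts (n = n₀ + ν ξ):
  A: 527.7 − 1(230.1) = 297.6
  B: 0 + 2(230.1) = 460.2
  C: 979.2 (inert)
Total out = 297.6 + 460.2 + 979.2 = 1737 lbmol/h.

1740 lbmol/h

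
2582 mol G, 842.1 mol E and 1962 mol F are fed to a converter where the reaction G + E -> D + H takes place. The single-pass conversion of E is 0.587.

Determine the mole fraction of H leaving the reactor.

E reacted = 0.587 × 842.1 = 494.3 mol; ν_E = −1, so ξ = 494.3/1 = 494.3 mol.
Outlet amounts (n = n₀ + ν ξ):
  G: 2582 − 1(494.3) = 2088
  E: 842.1 − 1(494.3) = 347.8
  D: 0 + 1(494.3) = 494.3
  H: 0 + 1(494.3) = 494.3
  F: 1962 (inert)
Total out = 5386 mol; y_H = 494.3 / 5386 = 0.09178.

0.0918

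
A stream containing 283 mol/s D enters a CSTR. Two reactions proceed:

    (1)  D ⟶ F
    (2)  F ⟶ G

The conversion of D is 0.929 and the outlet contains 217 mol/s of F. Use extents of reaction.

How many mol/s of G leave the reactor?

Conversion of D: D consumed = 1ξ₁ = 0.929 × 283 → ξ₁ = 262.9 mol/s.
F balance: n_F = 0 + 1ξ₁ − 1ξ₂ = 217 → ξ₂ = (1·262.9 − 217)/1 = 45.91 mol/s.
Outlet amounts (n = n₀ + Σ ν·ξ):
  D: 283 − 1(262.9) = 20.09
  F: 0 + 1(262.9) − 1(45.91) = 217
  G: 0 + 1(45.91) = 45.91

45.9 mol/s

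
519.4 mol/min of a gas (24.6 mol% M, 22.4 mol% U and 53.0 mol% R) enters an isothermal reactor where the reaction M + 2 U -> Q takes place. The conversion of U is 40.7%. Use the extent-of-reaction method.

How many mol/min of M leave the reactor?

104 mol/min

U reacted = 0.407 × 116.3 = 47.35 mol/min; ν_U = −2, so ξ = 47.35/2 = 23.68 mol/min.
Outlet amounts (n = n₀ + ν ξ):
  M: 127.8 − 1(23.68) = 104.1
  U: 116.3 − 2(23.68) = 68.99
  Q: 0 + 1(23.68) = 23.68
  R: 275.3 (inert)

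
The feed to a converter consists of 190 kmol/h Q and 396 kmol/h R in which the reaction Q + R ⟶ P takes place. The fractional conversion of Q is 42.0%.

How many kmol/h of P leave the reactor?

Q reacted = 0.42 × 190 = 79.8 kmol/h; ν_Q = −1, so ξ = 79.8/1 = 79.8 kmol/h.
Outlet amounts (n = n₀ + ν ξ):
  Q: 190 − 1(79.8) = 110.2
  R: 396 − 1(79.8) = 316.2
  P: 0 + 1(79.8) = 79.8

79.8 kmol/h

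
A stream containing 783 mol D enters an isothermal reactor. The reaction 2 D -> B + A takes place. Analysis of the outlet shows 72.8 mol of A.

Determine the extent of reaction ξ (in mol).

For A: n = n₀ + 1ξ → 72.8 = 0 + 1ξ, giving ξ = 72.8 mol.
Outlet amounts (n = n₀ + ν ξ):
  D: 783 − 2(72.8) = 637.4
  B: 0 + 1(72.8) = 72.8
  A: 0 + 1(72.8) = 72.8

ξ = 72.8 mol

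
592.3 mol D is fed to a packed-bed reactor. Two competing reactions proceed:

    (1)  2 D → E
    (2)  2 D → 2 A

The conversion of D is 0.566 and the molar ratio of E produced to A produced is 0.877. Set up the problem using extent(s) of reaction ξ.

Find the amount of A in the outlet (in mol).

122 mol

Conversion of D: D consumed = 0.566 × 592.3 = 335.2 mol = 2ξ₁ + 2ξ₂.
Selectivity: 1ξ₁ / (2ξ₂) = 0.877 → ξ₁ = 1.754 ξ₂.
Substitute: (2·1.754 + 2) ξ₂ = 335.2 → ξ₂ = 60.86 mol, ξ₁ = 106.8 mol.
Outlet amounts (n = n₀ + Σ ν·ξ):
  D: 592.3 − 2(106.8) − 2(60.86) = 257.1
  E: 0 + 1(106.8) = 106.8
  A: 0 + 2(60.86) = 121.7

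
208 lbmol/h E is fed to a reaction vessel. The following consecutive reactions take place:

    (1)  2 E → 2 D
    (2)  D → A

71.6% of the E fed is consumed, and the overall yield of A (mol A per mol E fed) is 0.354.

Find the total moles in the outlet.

Conversion of E: E consumed = 2ξ₁ = 0.716 × 208 → ξ₁ = 74.46 lbmol/h.
Yield of A: 1ξ₂ / 208 = 0.354 → ξ₂ = 73.63 lbmol/h.
Outlet amounts (n = n₀ + Σ ν·ξ):
  E: 208 − 2(74.46) = 59.07
  D: 0 + 2(74.46) − 1(73.63) = 75.3
  A: 0 + 1(73.63) = 73.63
Total out = 59.07 + 75.3 + 73.63 = 208 lbmol/h.

208 lbmol/h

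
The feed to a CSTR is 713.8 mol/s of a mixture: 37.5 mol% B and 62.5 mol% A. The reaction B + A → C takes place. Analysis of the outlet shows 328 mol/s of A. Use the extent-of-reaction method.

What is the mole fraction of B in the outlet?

0.251

For A: n = n₀ − 1ξ → 328 = 446.1 − 1ξ, giving ξ = 118.1 mol/s.
Outlet amounts (n = n₀ + ν ξ):
  B: 267.7 − 1(118.1) = 149.6
  A: 446.1 − 1(118.1) = 328
  C: 0 + 1(118.1) = 118.1
Total out = 595.7 mol/s; y_B = 149.6 / 595.7 = 0.2511.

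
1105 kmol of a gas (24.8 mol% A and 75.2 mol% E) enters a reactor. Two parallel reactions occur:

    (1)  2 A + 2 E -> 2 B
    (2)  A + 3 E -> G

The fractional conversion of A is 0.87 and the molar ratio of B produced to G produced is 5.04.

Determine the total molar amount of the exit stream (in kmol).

788 kmol

Conversion of A: A consumed = 0.87 × 274 = 238.4 kmol = 2ξ₁ + 1ξ₂.
Selectivity: 2ξ₁ / (1ξ₂) = 5.04 → ξ₁ = 2.52 ξ₂.
Substitute: (2·2.52 + 1) ξ₂ = 238.4 → ξ₂ = 39.47 kmol, ξ₁ = 99.47 kmol.
Outlet amounts (n = n₀ + Σ ν·ξ):
  A: 274 − 2(99.47) − 1(39.47) = 35.63
  E: 831 − 2(99.47) − 3(39.47) = 513.6
  B: 0 + 2(99.47) = 198.9
  G: 0 + 1(39.47) = 39.47
Total out = 35.63 + 513.6 + 198.9 + 39.47 = 787.6 kmol.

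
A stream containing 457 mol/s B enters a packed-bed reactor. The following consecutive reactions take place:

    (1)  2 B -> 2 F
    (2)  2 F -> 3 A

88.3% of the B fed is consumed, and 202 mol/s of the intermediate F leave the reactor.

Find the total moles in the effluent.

Conversion of B: B consumed = 2ξ₁ = 0.883 × 457 → ξ₁ = 201.8 mol/s.
F balance: n_F = 0 + 2ξ₁ − 2ξ₂ = 202 → ξ₂ = (2·201.8 − 202)/2 = 100.8 mol/s.
Outlet amounts (n = n₀ + Σ ν·ξ):
  B: 457 − 2(201.8) = 53.47
  F: 0 + 2(201.8) − 2(100.8) = 202
  A: 0 + 3(100.8) = 302.3
Total out = 53.47 + 202 + 302.3 = 557.8 mol/s.

558 mol/s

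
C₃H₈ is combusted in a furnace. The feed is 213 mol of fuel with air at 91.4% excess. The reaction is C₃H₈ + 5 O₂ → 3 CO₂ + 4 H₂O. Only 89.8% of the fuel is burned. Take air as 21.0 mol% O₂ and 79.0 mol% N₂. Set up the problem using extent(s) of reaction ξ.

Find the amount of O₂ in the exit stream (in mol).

Stoichiometric O₂ = 5 × 213 = 1065 mol; O₂ fed = 1065 × 1.914 = 2038 mol.
N₂ fed = 2038 × 79/21 = 7668 mol.
Fuel reacted = 0.898 × 213 → ξ = 191.3 mol.
Outlet (n = n₀ + ν ξ):
  C₃H₈: 213 − 1(191.3) = 21.73
  O₂: 2038 − 5(191.3) = 1082
  N₂: 7668 (inert)
  CO₂: 0 + 3(191.3) = 573.8
  H₂O: 0 + 4(191.3) = 765.1

1080 mol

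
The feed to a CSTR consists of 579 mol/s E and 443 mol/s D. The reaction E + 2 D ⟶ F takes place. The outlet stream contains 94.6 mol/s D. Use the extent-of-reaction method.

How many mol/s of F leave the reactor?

174 mol/s

For D: n = n₀ − 2ξ → 94.6 = 443 − 2ξ, giving ξ = 174.2 mol/s.
Outlet amounts (n = n₀ + ν ξ):
  E: 579 − 1(174.2) = 404.8
  D: 443 − 2(174.2) = 94.6
  F: 0 + 1(174.2) = 174.2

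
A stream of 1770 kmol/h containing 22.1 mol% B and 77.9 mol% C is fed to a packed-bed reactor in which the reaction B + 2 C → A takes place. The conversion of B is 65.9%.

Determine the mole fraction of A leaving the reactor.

0.205

B reacted = 0.659 × 391.2 = 257.8 kmol/h; ν_B = −1, so ξ = 257.8/1 = 257.8 kmol/h.
Outlet amounts (n = n₀ + ν ξ):
  B: 391.2 − 1(257.8) = 133.4
  C: 1379 − 2(257.8) = 863.3
  A: 0 + 1(257.8) = 257.8
Total out = 1254 kmol/h; y_A = 257.8 / 1254 = 0.2055.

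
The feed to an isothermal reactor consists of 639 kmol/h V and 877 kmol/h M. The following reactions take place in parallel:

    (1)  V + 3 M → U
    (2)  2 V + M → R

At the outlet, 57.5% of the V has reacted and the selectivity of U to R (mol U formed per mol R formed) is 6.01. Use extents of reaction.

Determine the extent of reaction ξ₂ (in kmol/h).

Conversion of V: V consumed = 0.575 × 639 = 367.4 kmol/h = 1ξ₁ + 2ξ₂.
Selectivity: 1ξ₁ / (1ξ₂) = 6.01 → ξ₁ = 6.01 ξ₂.
Substitute: (1·6.01 + 2) ξ₂ = 367.4 → ξ₂ = 45.87 kmol/h, ξ₁ = 275.7 kmol/h.
Outlet amounts (n = n₀ + Σ ν·ξ):
  V: 639 − 1(275.7) − 2(45.87) = 271.6
  M: 877 − 3(275.7) − 1(45.87) = 4.079
  U: 0 + 1(275.7) = 275.7
  R: 0 + 1(45.87) = 45.87

ξ₂ = 45.9 kmol/h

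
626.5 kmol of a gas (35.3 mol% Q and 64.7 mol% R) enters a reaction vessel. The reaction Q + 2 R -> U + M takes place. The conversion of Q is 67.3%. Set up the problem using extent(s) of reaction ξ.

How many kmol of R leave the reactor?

Q reacted = 0.673 × 221.2 = 148.8 kmol; ν_Q = −1, so ξ = 148.8/1 = 148.8 kmol.
Outlet amounts (n = n₀ + ν ξ):
  Q: 221.2 − 1(148.8) = 72.32
  R: 405.3 − 2(148.8) = 107.7
  U: 0 + 1(148.8) = 148.8
  M: 0 + 1(148.8) = 148.8

108 kmol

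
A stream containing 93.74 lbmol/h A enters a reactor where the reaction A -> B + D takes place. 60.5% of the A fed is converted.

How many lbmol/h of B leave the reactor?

56.7 lbmol/h

A reacted = 0.605 × 93.74 = 56.71 lbmol/h; ν_A = −1, so ξ = 56.71/1 = 56.71 lbmol/h.
Outlet amounts (n = n₀ + ν ξ):
  A: 93.74 − 1(56.71) = 37.03
  B: 0 + 1(56.71) = 56.71
  D: 0 + 1(56.71) = 56.71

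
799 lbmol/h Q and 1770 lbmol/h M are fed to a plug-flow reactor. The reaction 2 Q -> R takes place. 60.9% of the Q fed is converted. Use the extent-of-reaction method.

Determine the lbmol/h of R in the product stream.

243 lbmol/h

Q reacted = 0.609 × 799 = 486.6 lbmol/h; ν_Q = −2, so ξ = 486.6/2 = 243.3 lbmol/h.
Outlet amounts (n = n₀ + ν ξ):
  Q: 799 − 2(243.3) = 312.4
  R: 0 + 1(243.3) = 243.3
  M: 1770 (inert)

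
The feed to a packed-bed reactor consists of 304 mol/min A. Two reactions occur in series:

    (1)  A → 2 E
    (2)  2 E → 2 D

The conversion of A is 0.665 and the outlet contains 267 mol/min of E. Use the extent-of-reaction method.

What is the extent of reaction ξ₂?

Conversion of A: A consumed = 1ξ₁ = 0.665 × 304 → ξ₁ = 202.2 mol/min.
E balance: n_E = 0 + 2ξ₁ − 2ξ₂ = 267 → ξ₂ = (2·202.2 − 267)/2 = 68.66 mol/min.
Outlet amounts (n = n₀ + Σ ν·ξ):
  A: 304 − 1(202.2) = 101.8
  E: 0 + 2(202.2) − 2(68.66) = 267
  D: 0 + 2(68.66) = 137.3

ξ₂ = 68.7 mol/min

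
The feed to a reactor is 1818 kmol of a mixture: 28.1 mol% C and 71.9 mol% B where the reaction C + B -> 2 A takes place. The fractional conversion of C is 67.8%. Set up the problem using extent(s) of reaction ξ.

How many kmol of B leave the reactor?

C reacted = 0.678 × 510.9 = 346.4 kmol; ν_C = −1, so ξ = 346.4/1 = 346.4 kmol.
Outlet amounts (n = n₀ + ν ξ):
  C: 510.9 − 1(346.4) = 164.5
  B: 1307 − 1(346.4) = 960.8
  A: 0 + 2(346.4) = 692.7

961 kmol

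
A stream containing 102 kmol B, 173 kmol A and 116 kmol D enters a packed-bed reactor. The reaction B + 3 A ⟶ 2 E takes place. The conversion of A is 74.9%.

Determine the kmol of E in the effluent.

A reacted = 0.749 × 173 = 129.6 kmol; ν_A = −3, so ξ = 129.6/3 = 43.19 kmol.
Outlet amounts (n = n₀ + ν ξ):
  B: 102 − 1(43.19) = 58.81
  A: 173 − 3(43.19) = 43.42
  E: 0 + 2(43.19) = 86.38
  D: 116 (inert)

86.4 kmol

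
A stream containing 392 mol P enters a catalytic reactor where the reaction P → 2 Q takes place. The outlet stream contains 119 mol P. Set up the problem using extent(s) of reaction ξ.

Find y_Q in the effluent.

0.821

For P: n = n₀ − 1ξ → 119 = 392 − 1ξ, giving ξ = 273 mol.
Outlet amounts (n = n₀ + ν ξ):
  P: 392 − 1(273) = 119
  Q: 0 + 2(273) = 546
Total out = 665 mol; y_Q = 546 / 665 = 0.8211.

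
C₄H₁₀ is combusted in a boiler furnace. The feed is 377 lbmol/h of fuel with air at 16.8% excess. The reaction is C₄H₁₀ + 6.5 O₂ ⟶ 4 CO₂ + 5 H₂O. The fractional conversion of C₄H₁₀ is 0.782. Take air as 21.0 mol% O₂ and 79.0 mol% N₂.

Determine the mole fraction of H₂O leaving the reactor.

Stoichiometric O₂ = 6.5 × 377 = 2450 lbmol/h; O₂ fed = 2450 × 1.168 = 2862 lbmol/h.
N₂ fed = 2862 × 79/21 = 10770 lbmol/h.
Fuel reacted = 0.782 × 377 → ξ = 294.8 lbmol/h.
Outlet (n = n₀ + ν ξ):
  C₄H₁₀: 377 − 1(294.8) = 82.19
  O₂: 2862 − 6.5(294.8) = 945.9
  N₂: 10770 (inert)
  CO₂: 0 + 4(294.8) = 1179
  H₂O: 0 + 5(294.8) = 1474
Total out = 14450 lbmol/h; y_H₂O = 1474 / 14450 = 0.102.

0.102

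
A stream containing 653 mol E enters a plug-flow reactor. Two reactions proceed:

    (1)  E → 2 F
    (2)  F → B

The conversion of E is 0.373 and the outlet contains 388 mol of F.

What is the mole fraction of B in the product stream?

Conversion of E: E consumed = 1ξ₁ = 0.373 × 653 → ξ₁ = 243.6 mol.
F balance: n_F = 0 + 2ξ₁ − 1ξ₂ = 388 → ξ₂ = (2·243.6 − 388)/1 = 99.14 mol.
Outlet amounts (n = n₀ + Σ ν·ξ):
  E: 653 − 1(243.6) = 409.4
  F: 0 + 2(243.6) − 1(99.14) = 388
  B: 0 + 1(99.14) = 99.14
Total out = 896.6 mol; y_B = 99.14 / 896.6 = 0.1106.

0.111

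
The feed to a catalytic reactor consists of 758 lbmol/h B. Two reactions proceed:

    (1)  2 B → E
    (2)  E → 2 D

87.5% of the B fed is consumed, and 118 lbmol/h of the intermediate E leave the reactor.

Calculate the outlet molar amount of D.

427 lbmol/h

Conversion of B: B consumed = 2ξ₁ = 0.875 × 758 → ξ₁ = 331.6 lbmol/h.
E balance: n_E = 0 + 1ξ₁ − 1ξ₂ = 118 → ξ₂ = (1·331.6 − 118)/1 = 213.6 lbmol/h.
Outlet amounts (n = n₀ + Σ ν·ξ):
  B: 758 − 2(331.6) = 94.75
  E: 0 + 1(331.6) − 1(213.6) = 118
  D: 0 + 2(213.6) = 427.2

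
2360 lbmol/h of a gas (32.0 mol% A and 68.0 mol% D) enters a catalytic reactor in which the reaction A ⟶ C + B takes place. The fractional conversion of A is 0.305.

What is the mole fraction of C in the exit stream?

A reacted = 0.305 × 755.2 = 230.3 lbmol/h; ν_A = −1, so ξ = 230.3/1 = 230.3 lbmol/h.
Outlet amounts (n = n₀ + ν ξ):
  A: 755.2 − 1(230.3) = 524.9
  C: 0 + 1(230.3) = 230.3
  B: 0 + 1(230.3) = 230.3
  D: 1605 (inert)
Total out = 2590 lbmol/h; y_C = 230.3 / 2590 = 0.08892.

0.0889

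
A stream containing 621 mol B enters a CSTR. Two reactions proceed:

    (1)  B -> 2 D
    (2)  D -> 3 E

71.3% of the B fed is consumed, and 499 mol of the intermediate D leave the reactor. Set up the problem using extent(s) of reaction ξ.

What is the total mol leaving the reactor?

1840 mol

Conversion of B: B consumed = 1ξ₁ = 0.713 × 621 → ξ₁ = 442.8 mol.
D balance: n_D = 0 + 2ξ₁ − 1ξ₂ = 499 → ξ₂ = (2·442.8 − 499)/1 = 386.5 mol.
Outlet amounts (n = n₀ + Σ ν·ξ):
  B: 621 − 1(442.8) = 178.2
  D: 0 + 2(442.8) − 1(386.5) = 499
  E: 0 + 3(386.5) = 1160
Total out = 178.2 + 499 + 1160 = 1837 mol.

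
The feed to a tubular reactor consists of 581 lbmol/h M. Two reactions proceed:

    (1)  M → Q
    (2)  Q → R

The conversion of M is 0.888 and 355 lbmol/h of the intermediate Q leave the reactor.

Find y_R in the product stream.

Conversion of M: M consumed = 1ξ₁ = 0.888 × 581 → ξ₁ = 515.9 lbmol/h.
Q balance: n_Q = 0 + 1ξ₁ − 1ξ₂ = 355 → ξ₂ = (1·515.9 − 355)/1 = 160.9 lbmol/h.
Outlet amounts (n = n₀ + Σ ν·ξ):
  M: 581 − 1(515.9) = 65.07
  Q: 0 + 1(515.9) − 1(160.9) = 355
  R: 0 + 1(160.9) = 160.9
Total out = 581 lbmol/h; y_R = 160.9 / 581 = 0.277.

0.277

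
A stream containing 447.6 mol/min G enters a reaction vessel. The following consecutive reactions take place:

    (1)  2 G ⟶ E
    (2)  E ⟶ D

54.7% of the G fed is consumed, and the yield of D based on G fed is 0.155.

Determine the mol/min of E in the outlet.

53 mol/min

Conversion of G: G consumed = 2ξ₁ = 0.547 × 447.6 → ξ₁ = 122.4 mol/min.
Yield of D: 1ξ₂ / 447.6 = 0.155 → ξ₂ = 69.38 mol/min.
Outlet amounts (n = n₀ + Σ ν·ξ):
  G: 447.6 − 2(122.4) = 202.8
  E: 0 + 1(122.4) − 1(69.38) = 53.04
  D: 0 + 1(69.38) = 69.38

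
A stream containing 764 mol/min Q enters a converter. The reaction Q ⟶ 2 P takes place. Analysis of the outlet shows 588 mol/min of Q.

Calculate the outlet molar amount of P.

352 mol/min

For Q: n = n₀ − 1ξ → 588 = 764 − 1ξ, giving ξ = 176 mol/min.
Outlet amounts (n = n₀ + ν ξ):
  Q: 764 − 1(176) = 588
  P: 0 + 2(176) = 352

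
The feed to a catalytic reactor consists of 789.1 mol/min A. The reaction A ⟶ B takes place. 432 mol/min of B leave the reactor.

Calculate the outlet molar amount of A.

357 mol/min

For B: n = n₀ + 1ξ → 432 = 0 + 1ξ, giving ξ = 432 mol/min.
Outlet amounts (n = n₀ + ν ξ):
  A: 789.1 − 1(432) = 357.1
  B: 0 + 1(432) = 432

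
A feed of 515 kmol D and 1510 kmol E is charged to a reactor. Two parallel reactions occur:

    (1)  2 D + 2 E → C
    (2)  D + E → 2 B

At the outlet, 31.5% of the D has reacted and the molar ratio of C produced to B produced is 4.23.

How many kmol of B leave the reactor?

Conversion of D: D consumed = 0.315 × 515 = 162.2 kmol = 2ξ₁ + 1ξ₂.
Selectivity: 1ξ₁ / (2ξ₂) = 4.23 → ξ₁ = 8.46 ξ₂.
Substitute: (2·8.46 + 1) ξ₂ = 162.2 → ξ₂ = 9.053 kmol, ξ₁ = 76.59 kmol.
Outlet amounts (n = n₀ + Σ ν·ξ):
  D: 515 − 2(76.59) − 1(9.053) = 352.8
  E: 1510 − 2(76.59) − 1(9.053) = 1348
  C: 0 + 1(76.59) = 76.59
  B: 0 + 2(9.053) = 18.11

18.1 kmol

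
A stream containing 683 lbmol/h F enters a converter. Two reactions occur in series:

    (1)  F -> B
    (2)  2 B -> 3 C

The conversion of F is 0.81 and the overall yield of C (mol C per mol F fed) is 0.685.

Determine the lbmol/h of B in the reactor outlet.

Conversion of F: F consumed = 1ξ₁ = 0.81 × 683 → ξ₁ = 553.2 lbmol/h.
Yield of C: 3ξ₂ / 683 = 0.685 → ξ₂ = 156 lbmol/h.
Outlet amounts (n = n₀ + Σ ν·ξ):
  F: 683 − 1(553.2) = 129.8
  B: 0 + 1(553.2) − 2(156) = 241.3
  C: 0 + 3(156) = 467.9

241 lbmol/h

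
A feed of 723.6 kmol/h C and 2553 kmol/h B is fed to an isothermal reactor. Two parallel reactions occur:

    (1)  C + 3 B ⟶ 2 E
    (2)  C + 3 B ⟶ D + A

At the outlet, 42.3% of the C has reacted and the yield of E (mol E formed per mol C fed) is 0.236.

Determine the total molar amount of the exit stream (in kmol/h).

2660 kmol/h

Yield of E: 2ξ₁ / 723.6 = 0.236 → ξ₁ = 85.38 kmol/h.
Conversion of C: 1ξ₁ + 1ξ₂ = 0.423 × 723.6 = 306.1 → ξ₂ = 220.7 kmol/h.
Outlet amounts (n = n₀ + Σ ν·ξ):
  C: 723.6 − 1(85.38) − 1(220.7) = 417.5
  B: 2553 − 3(85.38) − 3(220.7) = 1635
  E: 0 + 2(85.38) = 170.8
  D: 0 + 1(220.7) = 220.7
  A: 0 + 1(220.7) = 220.7
Total out = 417.5 + 1635 + 170.8 + 220.7 + 220.7 = 2664 kmol/h.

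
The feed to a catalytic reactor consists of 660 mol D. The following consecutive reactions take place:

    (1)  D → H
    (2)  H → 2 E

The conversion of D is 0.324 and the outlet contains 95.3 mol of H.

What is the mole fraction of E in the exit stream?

0.305

Conversion of D: D consumed = 1ξ₁ = 0.324 × 660 → ξ₁ = 213.8 mol.
H balance: n_H = 0 + 1ξ₁ − 1ξ₂ = 95.3 → ξ₂ = (1·213.8 − 95.3)/1 = 118.5 mol.
Outlet amounts (n = n₀ + Σ ν·ξ):
  D: 660 − 1(213.8) = 446.2
  H: 0 + 1(213.8) − 1(118.5) = 95.3
  E: 0 + 2(118.5) = 237.1
Total out = 778.5 mol; y_E = 237.1 / 778.5 = 0.3045.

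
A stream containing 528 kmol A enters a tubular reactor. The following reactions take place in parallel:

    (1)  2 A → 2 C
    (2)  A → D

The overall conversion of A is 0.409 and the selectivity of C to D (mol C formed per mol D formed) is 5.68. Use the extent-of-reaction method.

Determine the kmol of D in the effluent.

32.3 kmol

Conversion of A: A consumed = 0.409 × 528 = 216 kmol = 2ξ₁ + 1ξ₂.
Selectivity: 2ξ₁ / (1ξ₂) = 5.68 → ξ₁ = 2.84 ξ₂.
Substitute: (2·2.84 + 1) ξ₂ = 216 → ξ₂ = 32.33 kmol, ξ₁ = 91.81 kmol.
Outlet amounts (n = n₀ + Σ ν·ξ):
  A: 528 − 2(91.81) − 1(32.33) = 312
  C: 0 + 2(91.81) = 183.6
  D: 0 + 1(32.33) = 32.33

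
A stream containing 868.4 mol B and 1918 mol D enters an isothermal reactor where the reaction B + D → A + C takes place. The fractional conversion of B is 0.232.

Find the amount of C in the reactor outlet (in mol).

201 mol

B reacted = 0.232 × 868.4 = 201.5 mol; ν_B = −1, so ξ = 201.5/1 = 201.5 mol.
Outlet amounts (n = n₀ + ν ξ):
  B: 868.4 − 1(201.5) = 666.9
  D: 1918 − 1(201.5) = 1717
  A: 0 + 1(201.5) = 201.5
  C: 0 + 1(201.5) = 201.5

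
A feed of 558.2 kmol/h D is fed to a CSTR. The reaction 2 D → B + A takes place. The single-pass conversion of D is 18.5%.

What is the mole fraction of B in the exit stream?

D reacted = 0.185 × 558.2 = 103.3 kmol/h; ν_D = −2, so ξ = 103.3/2 = 51.63 kmol/h.
Outlet amounts (n = n₀ + ν ξ):
  D: 558.2 − 2(51.63) = 454.9
  B: 0 + 1(51.63) = 51.63
  A: 0 + 1(51.63) = 51.63
Total out = 558.2 kmol/h; y_B = 51.63 / 558.2 = 0.0925.

0.0925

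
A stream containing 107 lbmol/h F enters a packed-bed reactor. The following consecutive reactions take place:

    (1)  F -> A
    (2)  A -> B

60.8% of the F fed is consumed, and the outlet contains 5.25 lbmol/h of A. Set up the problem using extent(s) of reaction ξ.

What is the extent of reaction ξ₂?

Conversion of F: F consumed = 1ξ₁ = 0.608 × 107 → ξ₁ = 65.06 lbmol/h.
A balance: n_A = 0 + 1ξ₁ − 1ξ₂ = 5.25 → ξ₂ = (1·65.06 − 5.25)/1 = 59.81 lbmol/h.
Outlet amounts (n = n₀ + Σ ν·ξ):
  F: 107 − 1(65.06) = 41.94
  A: 0 + 1(65.06) − 1(59.81) = 5.25
  B: 0 + 1(59.81) = 59.81

ξ₂ = 59.8 lbmol/h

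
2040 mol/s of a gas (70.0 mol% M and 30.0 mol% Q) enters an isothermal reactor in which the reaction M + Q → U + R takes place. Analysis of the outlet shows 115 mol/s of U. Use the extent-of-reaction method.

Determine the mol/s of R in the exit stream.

For U: n = n₀ + 1ξ → 115 = 0 + 1ξ, giving ξ = 115 mol/s.
Outlet amounts (n = n₀ + ν ξ):
  M: 1428 − 1(115) = 1313
  Q: 612 − 1(115) = 497
  U: 0 + 1(115) = 115
  R: 0 + 1(115) = 115

115 mol/s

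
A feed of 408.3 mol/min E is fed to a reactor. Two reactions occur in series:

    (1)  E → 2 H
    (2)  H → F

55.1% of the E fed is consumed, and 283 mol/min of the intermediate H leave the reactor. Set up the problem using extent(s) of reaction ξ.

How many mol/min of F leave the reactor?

167 mol/min

Conversion of E: E consumed = 1ξ₁ = 0.551 × 408.3 → ξ₁ = 225 mol/min.
H balance: n_H = 0 + 2ξ₁ − 1ξ₂ = 283 → ξ₂ = (2·225 − 283)/1 = 166.9 mol/min.
Outlet amounts (n = n₀ + Σ ν·ξ):
  E: 408.3 − 1(225) = 183.3
  H: 0 + 2(225) − 1(166.9) = 283
  F: 0 + 1(166.9) = 166.9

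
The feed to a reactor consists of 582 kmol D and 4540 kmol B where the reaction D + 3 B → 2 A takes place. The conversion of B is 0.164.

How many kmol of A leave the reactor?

496 kmol

B reacted = 0.164 × 4540 = 744.6 kmol; ν_B = −3, so ξ = 744.6/3 = 248.2 kmol.
Outlet amounts (n = n₀ + ν ξ):
  D: 582 − 1(248.2) = 333.8
  B: 4540 − 3(248.2) = 3795
  A: 0 + 2(248.2) = 496.4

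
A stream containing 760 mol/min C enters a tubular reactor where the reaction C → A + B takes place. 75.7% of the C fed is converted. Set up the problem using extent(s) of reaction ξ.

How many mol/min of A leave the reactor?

575 mol/min

C reacted = 0.757 × 760 = 575.3 mol/min; ν_C = −1, so ξ = 575.3/1 = 575.3 mol/min.
Outlet amounts (n = n₀ + ν ξ):
  C: 760 − 1(575.3) = 184.7
  A: 0 + 1(575.3) = 575.3
  B: 0 + 1(575.3) = 575.3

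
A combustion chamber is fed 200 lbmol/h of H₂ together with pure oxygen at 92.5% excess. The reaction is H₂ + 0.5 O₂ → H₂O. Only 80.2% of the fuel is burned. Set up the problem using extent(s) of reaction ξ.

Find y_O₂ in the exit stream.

0.36

Stoichiometric O₂ = 0.5 × 200 = 100 lbmol/h; O₂ fed = 100 × 1.925 = 192.5 lbmol/h.
Fuel reacted = 0.802 × 200 → ξ = 160.4 lbmol/h.
Outlet (n = n₀ + ν ξ):
  H₂: 200 − 1(160.4) = 39.6
  O₂: 192.5 − 0.5(160.4) = 112.3
  H₂O: 0 + 1(160.4) = 160.4
Total out = 312.3 lbmol/h; y_O₂ = 112.3 / 312.3 = 0.3596.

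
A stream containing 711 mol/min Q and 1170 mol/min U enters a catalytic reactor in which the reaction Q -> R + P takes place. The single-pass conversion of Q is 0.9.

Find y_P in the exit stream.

Q reacted = 0.9 × 711 = 639.9 mol/min; ν_Q = −1, so ξ = 639.9/1 = 639.9 mol/min.
Outlet amounts (n = n₀ + ν ξ):
  Q: 711 − 1(639.9) = 71.1
  R: 0 + 1(639.9) = 639.9
  P: 0 + 1(639.9) = 639.9
  U: 1170 (inert)
Total out = 2521 mol/min; y_P = 639.9 / 2521 = 0.2538.

0.254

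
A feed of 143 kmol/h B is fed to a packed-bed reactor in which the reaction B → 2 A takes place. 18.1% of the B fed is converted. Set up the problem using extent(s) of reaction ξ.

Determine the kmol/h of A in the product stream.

51.8 kmol/h

B reacted = 0.181 × 143 = 25.88 kmol/h; ν_B = −1, so ξ = 25.88/1 = 25.88 kmol/h.
Outlet amounts (n = n₀ + ν ξ):
  B: 143 − 1(25.88) = 117.1
  A: 0 + 2(25.88) = 51.77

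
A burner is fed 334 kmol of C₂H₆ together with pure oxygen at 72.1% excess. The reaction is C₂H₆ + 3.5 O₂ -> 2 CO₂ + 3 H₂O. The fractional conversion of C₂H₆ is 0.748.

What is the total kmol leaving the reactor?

2470 kmol

Stoichiometric O₂ = 3.5 × 334 = 1169 kmol; O₂ fed = 1169 × 1.721 = 2012 kmol.
Fuel reacted = 0.748 × 334 → ξ = 249.8 kmol.
Outlet (n = n₀ + ν ξ):
  C₂H₆: 334 − 1(249.8) = 84.17
  O₂: 2012 − 3.5(249.8) = 1137
  CO₂: 0 + 2(249.8) = 499.7
  H₂O: 0 + 3(249.8) = 749.5
Total out = 84.17 + 1137 + 499.7 + 749.5 = 2471 kmol.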